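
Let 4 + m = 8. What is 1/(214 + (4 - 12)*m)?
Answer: 1/182 ≈ 0.0054945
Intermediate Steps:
m = 4 (m = -4 + 8 = 4)
1/(214 + (4 - 12)*m) = 1/(214 + (4 - 12)*4) = 1/(214 - 8*4) = 1/(214 - 32) = 1/182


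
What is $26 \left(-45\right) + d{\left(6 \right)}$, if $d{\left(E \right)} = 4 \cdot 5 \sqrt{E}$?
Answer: $-1170 + 20 \sqrt{6} \approx -1121.0$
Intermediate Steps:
$d{\left(E \right)} = 20 \sqrt{E}$
$26 \left(-45\right) + d{\left(6 \right)} = 26 \left(-45\right) + 20 \sqrt{6} = -1170 + 20 \sqrt{6}$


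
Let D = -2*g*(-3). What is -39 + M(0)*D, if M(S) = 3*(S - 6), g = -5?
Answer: 501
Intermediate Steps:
M(S) = -18 + 3*S (M(S) = 3*(-6 + S) = -18 + 3*S)
D = -30 (D = -2*(-5)*(-3) = 10*(-3) = -30)
-39 + M(0)*D = -39 + (-18 + 3*0)*(-30) = -39 + (-18 + 0)*(-30) = -39 - 18*(-30) = -39 + 540 = 501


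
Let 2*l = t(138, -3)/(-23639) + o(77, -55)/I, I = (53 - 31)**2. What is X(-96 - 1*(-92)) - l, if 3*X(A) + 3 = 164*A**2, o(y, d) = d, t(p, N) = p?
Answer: 45063313/51576 ≈ 873.73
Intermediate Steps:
I = 484 (I = 22**2 = 484)
X(A) = -1 + 164*A**2/3 (X(A) = -1 + (164*A**2)/3 = -1 + 164*A**2/3)
l = -1027/17192 (l = (138/(-23639) - 55/484)/2 = (138*(-1/23639) - 55*1/484)/2 = (-138/23639 - 5/44)/2 = (1/2)*(-1027/8596) = -1027/17192 ≈ -0.059737)
X(-96 - 1*(-92)) - l = (-1 + 164*(-96 - 1*(-92))**2/3) - 1*(-1027/17192) = (-1 + 164*(-96 + 92)**2/3) + 1027/17192 = (-1 + (164/3)*(-4)**2) + 1027/17192 = (-1 + (164/3)*16) + 1027/17192 = (-1 + 2624/3) + 1027/17192 = 2621/3 + 1027/17192 = 45063313/51576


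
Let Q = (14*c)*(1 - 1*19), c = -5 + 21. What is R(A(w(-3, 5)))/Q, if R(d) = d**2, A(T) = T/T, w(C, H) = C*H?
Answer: -1/4032 ≈ -0.00024802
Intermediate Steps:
c = 16
Q = -4032 (Q = (14*16)*(1 - 1*19) = 224*(1 - 19) = 224*(-18) = -4032)
A(T) = 1
R(A(w(-3, 5)))/Q = 1**2/(-4032) = 1*(-1/4032) = -1/4032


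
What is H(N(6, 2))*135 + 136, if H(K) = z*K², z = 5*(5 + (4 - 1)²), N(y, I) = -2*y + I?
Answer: 945136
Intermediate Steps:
N(y, I) = I - 2*y
z = 70 (z = 5*(5 + 3²) = 5*(5 + 9) = 5*14 = 70)
H(K) = 70*K²
H(N(6, 2))*135 + 136 = (70*(2 - 2*6)²)*135 + 136 = (70*(2 - 12)²)*135 + 136 = (70*(-10)²)*135 + 136 = (70*100)*135 + 136 = 7000*135 + 136 = 945000 + 136 = 945136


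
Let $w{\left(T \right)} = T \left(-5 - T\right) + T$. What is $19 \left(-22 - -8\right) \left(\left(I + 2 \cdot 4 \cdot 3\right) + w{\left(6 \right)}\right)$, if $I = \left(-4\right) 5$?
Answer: $14896$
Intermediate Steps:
$I = -20$
$w{\left(T \right)} = T + T \left(-5 - T\right)$
$19 \left(-22 - -8\right) \left(\left(I + 2 \cdot 4 \cdot 3\right) + w{\left(6 \right)}\right) = 19 \left(-22 - -8\right) \left(\left(-20 + 2 \cdot 4 \cdot 3\right) - 6 \left(4 + 6\right)\right) = 19 \left(-22 + 8\right) \left(\left(-20 + 8 \cdot 3\right) - 6 \cdot 10\right) = 19 \left(-14\right) \left(\left(-20 + 24\right) - 60\right) = - 266 \left(4 - 60\right) = \left(-266\right) \left(-56\right) = 14896$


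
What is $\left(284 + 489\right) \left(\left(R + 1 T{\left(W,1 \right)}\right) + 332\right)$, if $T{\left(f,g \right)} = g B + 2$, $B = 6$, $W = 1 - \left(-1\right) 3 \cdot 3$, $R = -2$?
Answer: $261274$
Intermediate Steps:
$W = 10$ ($W = 1 - \left(-3\right) 3 = 1 - -9 = 1 + 9 = 10$)
$T{\left(f,g \right)} = 2 + 6 g$ ($T{\left(f,g \right)} = g 6 + 2 = 6 g + 2 = 2 + 6 g$)
$\left(284 + 489\right) \left(\left(R + 1 T{\left(W,1 \right)}\right) + 332\right) = \left(284 + 489\right) \left(\left(-2 + 1 \left(2 + 6 \cdot 1\right)\right) + 332\right) = 773 \left(\left(-2 + 1 \left(2 + 6\right)\right) + 332\right) = 773 \left(\left(-2 + 1 \cdot 8\right) + 332\right) = 773 \left(\left(-2 + 8\right) + 332\right) = 773 \left(6 + 332\right) = 773 \cdot 338 = 261274$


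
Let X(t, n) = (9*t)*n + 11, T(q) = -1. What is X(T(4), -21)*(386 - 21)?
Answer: 73000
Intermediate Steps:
X(t, n) = 11 + 9*n*t (X(t, n) = 9*n*t + 11 = 11 + 9*n*t)
X(T(4), -21)*(386 - 21) = (11 + 9*(-21)*(-1))*(386 - 21) = (11 + 189)*365 = 200*365 = 73000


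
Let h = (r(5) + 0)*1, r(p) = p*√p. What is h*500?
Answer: 2500*√5 ≈ 5590.2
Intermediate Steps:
r(p) = p^(3/2)
h = 5*√5 (h = (5^(3/2) + 0)*1 = (5*√5 + 0)*1 = (5*√5)*1 = 5*√5 ≈ 11.180)
h*500 = (5*√5)*500 = 2500*√5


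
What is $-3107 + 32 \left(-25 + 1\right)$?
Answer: $-3875$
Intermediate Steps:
$-3107 + 32 \left(-25 + 1\right) = -3107 + 32 \left(-24\right) = -3107 - 768 = -3875$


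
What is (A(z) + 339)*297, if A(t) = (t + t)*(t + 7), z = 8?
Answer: 171963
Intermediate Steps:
A(t) = 2*t*(7 + t) (A(t) = (2*t)*(7 + t) = 2*t*(7 + t))
(A(z) + 339)*297 = (2*8*(7 + 8) + 339)*297 = (2*8*15 + 339)*297 = (240 + 339)*297 = 579*297 = 171963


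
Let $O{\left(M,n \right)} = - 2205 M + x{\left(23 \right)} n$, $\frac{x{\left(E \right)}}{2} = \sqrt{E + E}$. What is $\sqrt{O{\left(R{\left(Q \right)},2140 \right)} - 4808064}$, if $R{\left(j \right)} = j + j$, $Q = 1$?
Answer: $\sqrt{-4812474 + 4280 \sqrt{46}} \approx 2187.1 i$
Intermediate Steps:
$R{\left(j \right)} = 2 j$
$x{\left(E \right)} = 2 \sqrt{2} \sqrt{E}$ ($x{\left(E \right)} = 2 \sqrt{E + E} = 2 \sqrt{2 E} = 2 \sqrt{2} \sqrt{E}$)
$O{\left(M,n \right)} = - 2205 M + 2 n \sqrt{46}$ ($O{\left(M,n \right)} = - 2205 M + 2 \sqrt{2} \sqrt{23} n = - 2205 M + 2 \sqrt{46} n = - 2205 M + 2 n \sqrt{46}$)
$\sqrt{O{\left(R{\left(Q \right)},2140 \right)} - 4808064} = \sqrt{\left(- 2205 \cdot 2 \cdot 1 + 2 \cdot 2140 \sqrt{46}\right) - 4808064} = \sqrt{\left(\left(-2205\right) 2 + 4280 \sqrt{46}\right) - 4808064} = \sqrt{\left(-4410 + 4280 \sqrt{46}\right) - 4808064} = \sqrt{-4812474 + 4280 \sqrt{46}}$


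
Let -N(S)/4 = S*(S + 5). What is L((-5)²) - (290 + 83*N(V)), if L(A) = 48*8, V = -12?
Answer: 27982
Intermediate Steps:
N(S) = -4*S*(5 + S) (N(S) = -4*S*(S + 5) = -4*S*(5 + S))
L(A) = 384
L((-5)²) - (290 + 83*N(V)) = 384 - (290 + 83*(-4*(-12)*(5 - 12))) = 384 - (290 + 83*(-4*(-12)*(-7))) = 384 - (290 + 83*(-336)) = 384 - (290 - 27888) = 384 - 1*(-27598) = 384 + 27598 = 27982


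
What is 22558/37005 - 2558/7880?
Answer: 1661965/5831988 ≈ 0.28497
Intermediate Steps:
22558/37005 - 2558/7880 = 22558*(1/37005) - 2558*1/7880 = 22558/37005 - 1279/3940 = 1661965/5831988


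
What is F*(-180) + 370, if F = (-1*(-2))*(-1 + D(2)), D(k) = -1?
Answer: 1090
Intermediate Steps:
F = -4 (F = (-1*(-2))*(-1 - 1) = 2*(-2) = -4)
F*(-180) + 370 = -4*(-180) + 370 = 720 + 370 = 1090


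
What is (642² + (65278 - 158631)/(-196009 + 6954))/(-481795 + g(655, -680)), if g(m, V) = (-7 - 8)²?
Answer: -77921758373/91043216350 ≈ -0.85588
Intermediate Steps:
g(m, V) = 225 (g(m, V) = (-15)² = 225)
(642² + (65278 - 158631)/(-196009 + 6954))/(-481795 + g(655, -680)) = (642² + (65278 - 158631)/(-196009 + 6954))/(-481795 + 225) = (412164 - 93353/(-189055))/(-481570) = (412164 - 93353*(-1/189055))*(-1/481570) = (412164 + 93353/189055)*(-1/481570) = (77921758373/189055)*(-1/481570) = -77921758373/91043216350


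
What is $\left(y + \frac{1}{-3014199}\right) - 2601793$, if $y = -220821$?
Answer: $- \frac{8507920296187}{3014199} \approx -2.8226 \cdot 10^{6}$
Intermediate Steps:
$\left(y + \frac{1}{-3014199}\right) - 2601793 = \left(-220821 + \frac{1}{-3014199}\right) - 2601793 = \left(-220821 - \frac{1}{3014199}\right) - 2601793 = - \frac{665598437380}{3014199} - 2601793 = - \frac{8507920296187}{3014199}$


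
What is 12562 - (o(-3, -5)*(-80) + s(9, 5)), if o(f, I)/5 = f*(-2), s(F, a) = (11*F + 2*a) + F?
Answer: 14844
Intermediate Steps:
s(F, a) = 2*a + 12*F (s(F, a) = (2*a + 11*F) + F = 2*a + 12*F)
o(f, I) = -10*f (o(f, I) = 5*(f*(-2)) = 5*(-2*f) = -10*f)
12562 - (o(-3, -5)*(-80) + s(9, 5)) = 12562 - (-10*(-3)*(-80) + (2*5 + 12*9)) = 12562 - (30*(-80) + (10 + 108)) = 12562 - (-2400 + 118) = 12562 - 1*(-2282) = 12562 + 2282 = 14844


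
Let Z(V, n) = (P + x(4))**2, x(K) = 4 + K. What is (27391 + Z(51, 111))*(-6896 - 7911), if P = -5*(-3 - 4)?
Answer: -432956680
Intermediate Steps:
P = 35 (P = -5*(-7) = 35)
Z(V, n) = 1849 (Z(V, n) = (35 + (4 + 4))**2 = (35 + 8)**2 = 43**2 = 1849)
(27391 + Z(51, 111))*(-6896 - 7911) = (27391 + 1849)*(-6896 - 7911) = 29240*(-14807) = -432956680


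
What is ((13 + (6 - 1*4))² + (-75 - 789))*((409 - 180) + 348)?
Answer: -368703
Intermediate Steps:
((13 + (6 - 1*4))² + (-75 - 789))*((409 - 180) + 348) = ((13 + (6 - 4))² - 864)*(229 + 348) = ((13 + 2)² - 864)*577 = (15² - 864)*577 = (225 - 864)*577 = -639*577 = -368703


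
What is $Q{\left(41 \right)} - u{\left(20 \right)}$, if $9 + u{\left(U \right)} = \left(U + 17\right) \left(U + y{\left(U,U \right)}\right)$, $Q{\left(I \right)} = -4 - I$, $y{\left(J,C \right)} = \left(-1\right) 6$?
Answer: $-554$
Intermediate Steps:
$y{\left(J,C \right)} = -6$
$u{\left(U \right)} = -9 + \left(-6 + U\right) \left(17 + U\right)$ ($u{\left(U \right)} = -9 + \left(U + 17\right) \left(U - 6\right) = -9 + \left(17 + U\right) \left(-6 + U\right) = -9 + \left(-6 + U\right) \left(17 + U\right)$)
$Q{\left(41 \right)} - u{\left(20 \right)} = \left(-4 - 41\right) - \left(-111 + 20^{2} + 11 \cdot 20\right) = \left(-4 - 41\right) - \left(-111 + 400 + 220\right) = -45 - 509 = -554$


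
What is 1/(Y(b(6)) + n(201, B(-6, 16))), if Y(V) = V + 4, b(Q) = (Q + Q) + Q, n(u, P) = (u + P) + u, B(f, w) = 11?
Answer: 1/435 ≈ 0.0022989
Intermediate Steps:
n(u, P) = P + 2*u (n(u, P) = (P + u) + u = P + 2*u)
b(Q) = 3*Q (b(Q) = 2*Q + Q = 3*Q)
Y(V) = 4 + V
1/(Y(b(6)) + n(201, B(-6, 16))) = 1/((4 + 3*6) + (11 + 2*201)) = 1/((4 + 18) + (11 + 402)) = 1/(22 + 413) = 1/435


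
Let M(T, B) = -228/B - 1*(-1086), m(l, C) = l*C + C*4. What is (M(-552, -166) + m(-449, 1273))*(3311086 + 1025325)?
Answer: -203499108417233/83 ≈ -2.4518e+12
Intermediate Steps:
m(l, C) = 4*C + C*l (m(l, C) = C*l + 4*C = 4*C + C*l)
M(T, B) = 1086 - 228/B (M(T, B) = -228/B + 1086 = 1086 - 228/B)
(M(-552, -166) + m(-449, 1273))*(3311086 + 1025325) = ((1086 - 228/(-166)) + 1273*(4 - 449))*(3311086 + 1025325) = ((1086 - 228*(-1/166)) + 1273*(-445))*4336411 = ((1086 + 114/83) - 566485)*4336411 = (90252/83 - 566485)*4336411 = -46928003/83*4336411 = -203499108417233/83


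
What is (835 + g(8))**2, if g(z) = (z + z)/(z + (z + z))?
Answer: 6285049/9 ≈ 6.9834e+5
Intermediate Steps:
g(z) = 2/3 (g(z) = (2*z)/(z + 2*z) = (2*z)/((3*z)) = (2*z)*(1/(3*z)) = 2/3)
(835 + g(8))**2 = (835 + 2/3)**2 = (2507/3)**2 = 6285049/9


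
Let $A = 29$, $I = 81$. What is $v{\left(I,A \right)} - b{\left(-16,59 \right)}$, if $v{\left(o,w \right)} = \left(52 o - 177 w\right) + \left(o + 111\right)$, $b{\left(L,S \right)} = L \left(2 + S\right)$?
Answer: $247$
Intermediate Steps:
$v{\left(o,w \right)} = 111 - 177 w + 53 o$ ($v{\left(o,w \right)} = \left(- 177 w + 52 o\right) + \left(111 + o\right) = 111 - 177 w + 53 o$)
$v{\left(I,A \right)} - b{\left(-16,59 \right)} = \left(111 - 5133 + 53 \cdot 81\right) - - 16 \left(2 + 59\right) = \left(111 - 5133 + 4293\right) - \left(-16\right) 61 = -729 - -976 = -729 + 976 = 247$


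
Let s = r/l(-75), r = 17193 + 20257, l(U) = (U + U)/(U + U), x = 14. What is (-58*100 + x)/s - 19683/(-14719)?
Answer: 325982108/275613275 ≈ 1.1828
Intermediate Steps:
l(U) = 1 (l(U) = (2*U)/((2*U)) = (2*U)*(1/(2*U)) = 1)
r = 37450
s = 37450 (s = 37450/1 = 37450*1 = 37450)
(-58*100 + x)/s - 19683/(-14719) = (-58*100 + 14)/37450 - 19683/(-14719) = (-5800 + 14)*(1/37450) - 19683*(-1/14719) = -5786*1/37450 + 19683/14719 = -2893/18725 + 19683/14719 = 325982108/275613275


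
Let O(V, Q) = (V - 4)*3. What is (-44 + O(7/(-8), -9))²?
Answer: 219961/64 ≈ 3436.9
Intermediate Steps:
O(V, Q) = -12 + 3*V (O(V, Q) = (-4 + V)*3 = -12 + 3*V)
(-44 + O(7/(-8), -9))² = (-44 + (-12 + 3*(7/(-8))))² = (-44 + (-12 + 3*(7*(-⅛))))² = (-44 + (-12 + 3*(-7/8)))² = (-44 + (-12 - 21/8))² = (-44 - 117/8)² = (-469/8)² = 219961/64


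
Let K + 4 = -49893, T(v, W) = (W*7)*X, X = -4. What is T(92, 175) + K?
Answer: -54797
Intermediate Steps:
T(v, W) = -28*W (T(v, W) = (W*7)*(-4) = (7*W)*(-4) = -28*W)
K = -49897 (K = -4 - 49893 = -49897)
T(92, 175) + K = -28*175 - 49897 = -4900 - 49897 = -54797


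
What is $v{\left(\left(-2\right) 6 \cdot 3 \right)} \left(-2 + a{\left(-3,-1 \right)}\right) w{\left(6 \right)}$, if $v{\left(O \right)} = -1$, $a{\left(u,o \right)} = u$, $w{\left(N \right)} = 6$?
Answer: $30$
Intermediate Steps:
$v{\left(\left(-2\right) 6 \cdot 3 \right)} \left(-2 + a{\left(-3,-1 \right)}\right) w{\left(6 \right)} = - (-2 - 3) 6 = \left(-1\right) \left(-5\right) 6 = 5 \cdot 6 = 30$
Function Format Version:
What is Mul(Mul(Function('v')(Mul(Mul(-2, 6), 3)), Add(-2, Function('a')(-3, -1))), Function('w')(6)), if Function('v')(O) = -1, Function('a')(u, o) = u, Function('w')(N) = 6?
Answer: 30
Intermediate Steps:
Mul(Mul(Function('v')(Mul(Mul(-2, 6), 3)), Add(-2, Function('a')(-3, -1))), Function('w')(6)) = Mul(Mul(-1, Add(-2, -3)), 6) = Mul(Mul(-1, -5), 6) = Mul(5, 6) = 30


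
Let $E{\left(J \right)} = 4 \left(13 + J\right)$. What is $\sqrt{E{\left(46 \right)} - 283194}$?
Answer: $i \sqrt{282958} \approx 531.94 i$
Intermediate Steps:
$E{\left(J \right)} = 52 + 4 J$
$\sqrt{E{\left(46 \right)} - 283194} = \sqrt{\left(52 + 4 \cdot 46\right) - 283194} = \sqrt{\left(52 + 184\right) - 283194} = \sqrt{236 - 283194} = \sqrt{-282958} = i \sqrt{282958}$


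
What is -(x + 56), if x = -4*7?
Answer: -28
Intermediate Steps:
x = -28
-(x + 56) = -(-28 + 56) = -1*28 = -28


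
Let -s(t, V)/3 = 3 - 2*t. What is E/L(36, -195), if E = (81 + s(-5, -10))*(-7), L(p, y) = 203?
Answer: -42/29 ≈ -1.4483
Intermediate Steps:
s(t, V) = -9 + 6*t (s(t, V) = -3*(3 - 2*t) = -9 + 6*t)
E = -294 (E = (81 + (-9 + 6*(-5)))*(-7) = (81 + (-9 - 30))*(-7) = (81 - 39)*(-7) = 42*(-7) = -294)
E/L(36, -195) = -294/203 = -294*1/203 = -42/29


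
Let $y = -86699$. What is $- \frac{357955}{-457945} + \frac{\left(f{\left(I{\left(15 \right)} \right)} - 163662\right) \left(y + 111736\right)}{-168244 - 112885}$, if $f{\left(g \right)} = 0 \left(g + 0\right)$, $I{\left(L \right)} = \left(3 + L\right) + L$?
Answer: $\frac{375315715896205}{25748323981} \approx 14576.0$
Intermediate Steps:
$I{\left(L \right)} = 3 + 2 L$
$f{\left(g \right)} = 0$ ($f{\left(g \right)} = 0 g = 0$)
$- \frac{357955}{-457945} + \frac{\left(f{\left(I{\left(15 \right)} \right)} - 163662\right) \left(y + 111736\right)}{-168244 - 112885} = - \frac{357955}{-457945} + \frac{\left(0 - 163662\right) \left(-86699 + 111736\right)}{-168244 - 112885} = \left(-357955\right) \left(- \frac{1}{457945}\right) + \frac{\left(-163662\right) 25037}{-281129} = \frac{71591}{91589} - - \frac{4097605494}{281129} = \frac{71591}{91589} + \frac{4097605494}{281129} = \frac{375315715896205}{25748323981}$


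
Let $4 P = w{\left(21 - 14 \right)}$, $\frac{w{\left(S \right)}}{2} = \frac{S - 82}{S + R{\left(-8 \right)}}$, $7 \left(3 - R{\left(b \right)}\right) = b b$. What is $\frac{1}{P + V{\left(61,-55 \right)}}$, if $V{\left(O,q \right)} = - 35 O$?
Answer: $- \frac{4}{8715} \approx -0.00045898$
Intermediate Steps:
$R{\left(b \right)} = 3 - \frac{b^{2}}{7}$ ($R{\left(b \right)} = 3 - \frac{b b}{7} = 3 - \frac{b^{2}}{7}$)
$w{\left(S \right)} = \frac{2 \left(-82 + S\right)}{- \frac{43}{7} + S}$ ($w{\left(S \right)} = 2 \frac{S - 82}{S + \left(3 - \frac{\left(-8\right)^{2}}{7}\right)} = 2 \frac{-82 + S}{S + \left(3 - \frac{64}{7}\right)} = 2 \frac{-82 + S}{S - \frac{43}{7}} = 2 \frac{-82 + S}{- \frac{43}{7} + S} = \frac{2 \left(-82 + S\right)}{- \frac{43}{7} + S}$)
$P = - \frac{175}{4}$ ($P = \frac{14 \frac{1}{-43 + 7 \left(21 - 14\right)} \left(-82 + \left(21 - 14\right)\right)}{4} = \frac{14 \frac{1}{-43 + 7 \cdot 7} \left(-82 + 7\right)}{4} = \frac{14 \frac{1}{-43 + 49} \left(-75\right)}{4} = \frac{14 \cdot \frac{1}{6} \left(-75\right)}{4} = \frac{1}{4} \left(-175\right) = - \frac{175}{4} \approx -43.75$)
$\frac{1}{P + V{\left(61,-55 \right)}} = \frac{1}{- \frac{175}{4} - 2135} = \frac{1}{- \frac{8715}{4}} = - \frac{4}{8715}$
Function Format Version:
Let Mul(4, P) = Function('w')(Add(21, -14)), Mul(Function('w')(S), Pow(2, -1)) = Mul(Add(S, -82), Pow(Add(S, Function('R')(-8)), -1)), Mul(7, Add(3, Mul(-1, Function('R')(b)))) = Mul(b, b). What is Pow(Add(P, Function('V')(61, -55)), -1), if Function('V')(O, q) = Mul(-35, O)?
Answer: Rational(-4, 8715) ≈ -0.00045898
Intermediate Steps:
Function('R')(b) = Add(3, Mul(Rational(-1, 7), Pow(b, 2))) (Function('R')(b) = Add(3, Mul(Rational(-1, 7), Mul(b, b))) = Add(3, Mul(Rational(-1, 7), Pow(b, 2))))
Function('w')(S) = Mul(2, Pow(Add(Rational(-43, 7), S), -1), Add(-82, S)) (Function('w')(S) = Mul(2, Mul(Add(S, -82), Pow(Add(S, Add(3, Mul(Rational(-1, 7), Pow(-8, 2)))), -1))) = Mul(2, Mul(Add(-82, S), Pow(Add(S, Add(3, Mul(Rational(-1, 7), 64))), -1))) = Mul(2, Mul(Add(-82, S), Pow(Add(S, Add(3, Rational(-64, 7))), -1))) = Mul(2, Mul(Add(-82, S), Pow(Add(S, Rational(-43, 7)), -1))) = Mul(2, Mul(Add(-82, S), Pow(Add(Rational(-43, 7), S), -1))) = Mul(2, Mul(Pow(Add(Rational(-43, 7), S), -1), Add(-82, S))) = Mul(2, Pow(Add(Rational(-43, 7), S), -1), Add(-82, S)))
P = Rational(-175, 4) (P = Mul(Rational(1, 4), Mul(14, Pow(Add(-43, Mul(7, Add(21, -14))), -1), Add(-82, Add(21, -14)))) = Mul(Rational(1, 4), Mul(14, Pow(Add(-43, Mul(7, 7)), -1), Add(-82, 7))) = Mul(Rational(1, 4), Mul(14, Pow(Add(-43, 49), -1), -75)) = Mul(Rational(1, 4), Mul(14, Pow(6, -1), -75)) = Mul(Rational(1, 4), Mul(14, Rational(1, 6), -75)) = Mul(Rational(1, 4), -175) = Rational(-175, 4) ≈ -43.750)
Pow(Add(P, Function('V')(61, -55)), -1) = Pow(Add(Rational(-175, 4), Mul(-35, 61)), -1) = Pow(Add(Rational(-175, 4), -2135), -1) = Pow(Rational(-8715, 4), -1) = Rational(-4, 8715)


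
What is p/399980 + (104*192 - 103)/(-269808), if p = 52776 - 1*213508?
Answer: -1832585077/3854207280 ≈ -0.47548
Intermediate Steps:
p = -160732 (p = 52776 - 213508 = -160732)
p/399980 + (104*192 - 103)/(-269808) = -160732/399980 + (104*192 - 103)/(-269808) = -160732*1/399980 + (19968 - 103)*(-1/269808) = -40183/99995 + 19865*(-1/269808) = -40183/99995 - 19865/269808 = -1832585077/3854207280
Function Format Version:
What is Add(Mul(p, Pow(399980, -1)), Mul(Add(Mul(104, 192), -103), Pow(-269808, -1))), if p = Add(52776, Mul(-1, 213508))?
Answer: Rational(-1832585077, 3854207280) ≈ -0.47548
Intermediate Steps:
p = -160732 (p = Add(52776, -213508) = -160732)
Add(Mul(p, Pow(399980, -1)), Mul(Add(Mul(104, 192), -103), Pow(-269808, -1))) = Add(Mul(-160732, Pow(399980, -1)), Mul(Add(Mul(104, 192), -103), Pow(-269808, -1))) = Add(Mul(-160732, Rational(1, 399980)), Mul(Add(19968, -103), Rational(-1, 269808))) = Add(Rational(-40183, 99995), Mul(19865, Rational(-1, 269808))) = Add(Rational(-40183, 99995), Rational(-19865, 269808)) = Rational(-1832585077, 3854207280)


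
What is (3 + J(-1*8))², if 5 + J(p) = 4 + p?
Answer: 36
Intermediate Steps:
J(p) = -1 + p (J(p) = -5 + (4 + p) = -1 + p)
(3 + J(-1*8))² = (3 + (-1 - 1*8))² = (3 + (-1 - 8))² = (3 - 9)² = (-6)² = 36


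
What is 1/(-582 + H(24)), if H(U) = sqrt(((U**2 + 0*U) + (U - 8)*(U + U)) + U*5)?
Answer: -97/56210 - sqrt(366)/168630 ≈ -0.0018391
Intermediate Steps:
H(U) = sqrt(U**2 + 5*U + 2*U*(-8 + U)) (H(U) = sqrt(((U**2 + 0) + (-8 + U)*(2*U)) + 5*U) = sqrt((U**2 + 2*U*(-8 + U)) + 5*U) = sqrt(U**2 + 5*U + 2*U*(-8 + U)))
1/(-582 + H(24)) = 1/(-582 + sqrt(24*(-11 + 3*24))) = 1/(-582 + sqrt(24*(-11 + 72))) = 1/(-582 + sqrt(24*61)) = 1/(-582 + sqrt(1464)) = 1/(-582 + 2*sqrt(366))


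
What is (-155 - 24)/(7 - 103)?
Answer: 179/96 ≈ 1.8646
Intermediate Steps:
(-155 - 24)/(7 - 103) = -179/(-96) = -179*(-1/96) = 179/96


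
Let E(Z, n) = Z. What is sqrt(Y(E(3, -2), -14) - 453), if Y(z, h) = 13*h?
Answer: I*sqrt(635) ≈ 25.199*I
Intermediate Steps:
sqrt(Y(E(3, -2), -14) - 453) = sqrt(13*(-14) - 453) = sqrt(-182 - 453) = sqrt(-635) = I*sqrt(635)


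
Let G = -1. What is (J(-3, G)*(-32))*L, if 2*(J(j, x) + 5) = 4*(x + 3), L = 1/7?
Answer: 32/7 ≈ 4.5714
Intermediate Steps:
L = ⅐ ≈ 0.14286
J(j, x) = 1 + 2*x (J(j, x) = -5 + (4*(x + 3))/2 = -5 + (4*(3 + x))/2 = -5 + (12 + 4*x)/2 = -5 + (6 + 2*x) = 1 + 2*x)
(J(-3, G)*(-32))*L = ((1 + 2*(-1))*(-32))*(⅐) = ((1 - 2)*(-32))*(⅐) = -1*(-32)*(⅐) = 32*(⅐) = 32/7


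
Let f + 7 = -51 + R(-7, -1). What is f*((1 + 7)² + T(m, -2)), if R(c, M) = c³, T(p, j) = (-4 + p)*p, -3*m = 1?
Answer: -236189/9 ≈ -26243.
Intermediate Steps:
m = -⅓ (m = -⅓*1 = -⅓ ≈ -0.33333)
T(p, j) = p*(-4 + p)
f = -401 (f = -7 + (-51 + (-7)³) = -7 + (-51 - 343) = -7 - 394 = -401)
f*((1 + 7)² + T(m, -2)) = -401*((1 + 7)² - (-4 - ⅓)/3) = -401*(8² - ⅓*(-13/3)) = -401*(64 + 13/9) = -401*589/9 = -236189/9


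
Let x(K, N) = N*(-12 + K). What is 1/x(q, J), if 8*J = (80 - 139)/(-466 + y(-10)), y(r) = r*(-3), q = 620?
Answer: 109/1121 ≈ 0.097235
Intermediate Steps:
y(r) = -3*r
J = 59/3488 (J = ((80 - 139)/(-466 - 3*(-10)))/8 = (-59/(-466 + 30))/8 = (-59/(-436))/8 = (-59*(-1/436))/8 = (1/8)*(59/436) = 59/3488 ≈ 0.016915)
1/x(q, J) = 1/(59*(-12 + 620)/3488) = 1/((59/3488)*608) = 1/(1121/109) = 109/1121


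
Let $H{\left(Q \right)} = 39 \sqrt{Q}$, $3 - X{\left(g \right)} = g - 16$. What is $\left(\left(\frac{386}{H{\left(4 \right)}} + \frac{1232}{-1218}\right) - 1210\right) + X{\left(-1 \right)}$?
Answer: $- \frac{1341437}{1131} \approx -1186.1$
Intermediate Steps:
$X{\left(g \right)} = 19 - g$ ($X{\left(g \right)} = 3 - \left(g - 16\right) = 3 - \left(-16 + g\right) = 19 - g$)
$\left(\left(\frac{386}{H{\left(4 \right)}} + \frac{1232}{-1218}\right) - 1210\right) + X{\left(-1 \right)} = \left(\left(\frac{386}{39 \sqrt{4}} + \frac{1232}{-1218}\right) - 1210\right) + \left(19 - -1\right) = \left(\left(\frac{386}{39 \cdot 2} + 1232 \left(- \frac{1}{1218}\right)\right) - 1210\right) + \left(19 + 1\right) = \left(\left(\frac{386}{78} - \frac{88}{87}\right) - 1210\right) + 20 = \left(\left(386 \cdot \frac{1}{78} - \frac{88}{87}\right) - 1210\right) + 20 = \left(\left(\frac{193}{39} - \frac{88}{87}\right) - 1210\right) + 20 = \left(\frac{4453}{1131} - 1210\right) + 20 = - \frac{1364057}{1131} + 20 = - \frac{1341437}{1131}$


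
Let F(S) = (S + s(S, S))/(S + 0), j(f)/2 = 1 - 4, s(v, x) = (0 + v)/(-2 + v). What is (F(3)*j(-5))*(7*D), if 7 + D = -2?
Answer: 756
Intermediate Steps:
s(v, x) = v/(-2 + v)
j(f) = -6 (j(f) = 2*(1 - 4) = 2*(-3) = -6)
D = -9 (D = -7 - 2 = -9)
F(S) = (S + S/(-2 + S))/S (F(S) = (S + S/(-2 + S))/(S + 0) = (S + S/(-2 + S))/S)
(F(3)*j(-5))*(7*D) = (((-1 + 3)/(-2 + 3))*(-6))*(7*(-9)) = ((2/1)*(-6))*(-63) = ((1*2)*(-6))*(-63) = (2*(-6))*(-63) = -12*(-63) = 756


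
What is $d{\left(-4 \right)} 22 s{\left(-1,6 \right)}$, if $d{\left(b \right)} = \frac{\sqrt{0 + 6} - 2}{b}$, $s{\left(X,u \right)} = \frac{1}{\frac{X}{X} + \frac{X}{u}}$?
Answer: $\frac{66}{5} - \frac{33 \sqrt{6}}{5} \approx -2.9666$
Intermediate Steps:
$s{\left(X,u \right)} = \frac{1}{1 + \frac{X}{u}}$
$d{\left(b \right)} = \frac{-2 + \sqrt{6}}{b}$ ($d{\left(b \right)} = \frac{\sqrt{6} - 2}{b} = \frac{-2 + \sqrt{6}}{b}$)
$d{\left(-4 \right)} 22 s{\left(-1,6 \right)} = \frac{-2 + \sqrt{6}}{-4} \cdot 22 \frac{6}{-1 + 6} = - \frac{-2 + \sqrt{6}}{4} \cdot 22 \cdot \frac{6}{5} = \left(\frac{1}{2} - \frac{\sqrt{6}}{4}\right) 22 \cdot 6 \cdot \frac{1}{5} = \left(11 - \frac{11 \sqrt{6}}{2}\right) \frac{6}{5} = \frac{66}{5} - \frac{33 \sqrt{6}}{5}$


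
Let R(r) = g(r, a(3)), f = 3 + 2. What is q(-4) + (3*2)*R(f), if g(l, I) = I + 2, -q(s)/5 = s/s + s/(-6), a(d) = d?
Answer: 65/3 ≈ 21.667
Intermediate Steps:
q(s) = -5 + 5*s/6 (q(s) = -5*(s/s + s/(-6)) = -5*(1 + s*(-⅙)) = -5*(1 - s/6) = -5 + 5*s/6)
f = 5
g(l, I) = 2 + I
R(r) = 5 (R(r) = 2 + 3 = 5)
q(-4) + (3*2)*R(f) = (-5 + (⅚)*(-4)) + (3*2)*5 = (-5 - 10/3) + 6*5 = -25/3 + 30 = 65/3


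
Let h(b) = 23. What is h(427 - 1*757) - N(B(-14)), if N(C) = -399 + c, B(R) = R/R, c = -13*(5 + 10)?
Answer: 617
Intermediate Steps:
c = -195 (c = -13*15 = -195)
B(R) = 1
N(C) = -594 (N(C) = -399 - 195 = -594)
h(427 - 1*757) - N(B(-14)) = 23 - 1*(-594) = 23 + 594 = 617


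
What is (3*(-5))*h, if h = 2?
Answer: -30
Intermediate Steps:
(3*(-5))*h = (3*(-5))*2 = -15*2 = -30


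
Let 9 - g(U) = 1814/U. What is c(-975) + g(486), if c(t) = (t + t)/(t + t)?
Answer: 1523/243 ≈ 6.2675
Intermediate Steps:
c(t) = 1 (c(t) = (2*t)/((2*t)) = (2*t)*(1/(2*t)) = 1)
g(U) = 9 - 1814/U
c(-975) + g(486) = 1 + (9 - 1814/486) = 1 + (9 - 1814*1/486) = 1 + (9 - 907/243) = 1 + 1280/243 = 1523/243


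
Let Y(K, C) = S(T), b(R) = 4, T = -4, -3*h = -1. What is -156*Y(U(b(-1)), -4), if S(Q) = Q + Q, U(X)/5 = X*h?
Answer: 1248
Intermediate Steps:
h = 1/3 (h = -1/3*(-1) = 1/3 ≈ 0.33333)
U(X) = 5*X/3 (U(X) = 5*(X*(1/3)) = 5*(X/3) = 5*X/3)
S(Q) = 2*Q
Y(K, C) = -8 (Y(K, C) = 2*(-4) = -8)
-156*Y(U(b(-1)), -4) = -156*(-8) = 1248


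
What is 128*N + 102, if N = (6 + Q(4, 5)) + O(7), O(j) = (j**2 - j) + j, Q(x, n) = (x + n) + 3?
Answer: 8678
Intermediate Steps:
Q(x, n) = 3 + n + x (Q(x, n) = (n + x) + 3 = 3 + n + x)
O(j) = j**2
N = 67 (N = (6 + (3 + 5 + 4)) + 7**2 = (6 + 12) + 49 = 18 + 49 = 67)
128*N + 102 = 128*67 + 102 = 8576 + 102 = 8678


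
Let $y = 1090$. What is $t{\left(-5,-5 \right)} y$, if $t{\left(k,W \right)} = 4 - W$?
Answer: $9810$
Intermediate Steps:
$t{\left(-5,-5 \right)} y = \left(4 - -5\right) 1090 = \left(4 + 5\right) 1090 = 9 \cdot 1090 = 9810$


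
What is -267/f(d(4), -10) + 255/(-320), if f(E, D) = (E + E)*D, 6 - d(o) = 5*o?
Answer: -3921/2240 ≈ -1.7504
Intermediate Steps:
d(o) = 6 - 5*o
f(E, D) = 2*D*E (f(E, D) = (2*E)*D = 2*D*E)
-267/f(d(4), -10) + 255/(-320) = -267*(-1/(20*(6 - 5*4))) + 255/(-320) = -267*(-1/(20*(6 - 20))) + 255*(-1/320) = -267/(2*(-10)*(-14)) - 51/64 = -267/280 - 51/64 = -3921/2240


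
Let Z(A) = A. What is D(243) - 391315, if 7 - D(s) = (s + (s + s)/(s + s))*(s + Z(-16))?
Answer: -446696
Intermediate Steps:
D(s) = 7 - (1 + s)*(-16 + s) (D(s) = 7 - (s + (s + s)/(s + s))*(s - 16) = 7 - (s + (2*s)/((2*s)))*(-16 + s) = 7 - (s + (2*s)*(1/(2*s)))*(-16 + s) = 7 - (s + 1)*(-16 + s) = 7 - (1 + s)*(-16 + s))
D(243) - 391315 = (23 - 1*243² + 15*243) - 391315 = (23 - 1*59049 + 3645) - 391315 = (23 - 59049 + 3645) - 391315 = -55381 - 391315 = -446696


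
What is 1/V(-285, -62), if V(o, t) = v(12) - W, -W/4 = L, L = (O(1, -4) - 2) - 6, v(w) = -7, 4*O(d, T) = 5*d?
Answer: -1/34 ≈ -0.029412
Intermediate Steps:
O(d, T) = 5*d/4 (O(d, T) = (5*d)/4 = 5*d/4)
L = -27/4 (L = ((5/4)*1 - 2) - 6 = (5/4 - 2) - 6 = -¾ - 6 = -27/4 ≈ -6.7500)
W = 27 (W = -4*(-27/4) = 27)
V(o, t) = -34 (V(o, t) = -7 - 1*27 = -7 - 27 = -34)
1/V(-285, -62) = 1/(-34) = -1/34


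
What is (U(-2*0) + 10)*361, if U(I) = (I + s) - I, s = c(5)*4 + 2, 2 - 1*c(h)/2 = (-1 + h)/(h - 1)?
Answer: 7220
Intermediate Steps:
c(h) = 2 (c(h) = 4 - 2*(-1 + h)/(h - 1) = 4 - 2*(-1 + h)/(-1 + h) = 4 - 2*1 = 4 - 2 = 2)
s = 10 (s = 2*4 + 2 = 8 + 2 = 10)
U(I) = 10 (U(I) = (I + 10) - I = (10 + I) - I = 10)
(U(-2*0) + 10)*361 = (10 + 10)*361 = 20*361 = 7220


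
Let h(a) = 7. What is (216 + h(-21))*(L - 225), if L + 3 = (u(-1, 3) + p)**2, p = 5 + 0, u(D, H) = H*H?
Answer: -7136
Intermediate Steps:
u(D, H) = H**2
p = 5
L = 193 (L = -3 + (3**2 + 5)**2 = -3 + (9 + 5)**2 = -3 + 14**2 = -3 + 196 = 193)
(216 + h(-21))*(L - 225) = (216 + 7)*(193 - 225) = 223*(-32) = -7136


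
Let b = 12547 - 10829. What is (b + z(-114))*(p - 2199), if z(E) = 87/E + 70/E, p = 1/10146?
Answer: -4366161516835/1156644 ≈ -3.7749e+6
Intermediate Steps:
p = 1/10146 ≈ 9.8561e-5
z(E) = 157/E
b = 1718
(b + z(-114))*(p - 2199) = (1718 + 157/(-114))*(1/10146 - 2199) = (1718 + 157*(-1/114))*(-22311053/10146) = (1718 - 157/114)*(-22311053/10146) = (195695/114)*(-22311053/10146) = -4366161516835/1156644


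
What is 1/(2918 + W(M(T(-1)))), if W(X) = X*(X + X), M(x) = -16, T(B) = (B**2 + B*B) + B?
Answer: 1/3430 ≈ 0.00029154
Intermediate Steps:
T(B) = B + 2*B**2 (T(B) = (B**2 + B**2) + B = 2*B**2 + B = B + 2*B**2)
W(X) = 2*X**2 (W(X) = X*(2*X) = 2*X**2)
1/(2918 + W(M(T(-1)))) = 1/(2918 + 2*(-16)**2) = 1/(2918 + 2*256) = 1/(2918 + 512) = 1/3430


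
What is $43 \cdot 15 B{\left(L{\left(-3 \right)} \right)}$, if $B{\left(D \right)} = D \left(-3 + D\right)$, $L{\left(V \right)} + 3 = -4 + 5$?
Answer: $6450$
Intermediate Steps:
$L{\left(V \right)} = -2$ ($L{\left(V \right)} = -3 + \left(-4 + 5\right) = -3 + 1 = -2$)
$43 \cdot 15 B{\left(L{\left(-3 \right)} \right)} = 43 \cdot 15 \left(- 2 \left(-3 - 2\right)\right) = 645 \left(\left(-2\right) \left(-5\right)\right) = 645 \cdot 10 = 6450$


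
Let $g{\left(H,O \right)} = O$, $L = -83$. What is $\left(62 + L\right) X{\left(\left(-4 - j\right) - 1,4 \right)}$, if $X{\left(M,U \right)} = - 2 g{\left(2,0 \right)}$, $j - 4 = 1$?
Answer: $0$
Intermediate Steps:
$j = 5$ ($j = 4 + 1 = 5$)
$X{\left(M,U \right)} = 0$ ($X{\left(M,U \right)} = \left(-2\right) 0 = 0$)
$\left(62 + L\right) X{\left(\left(-4 - j\right) - 1,4 \right)} = \left(62 - 83\right) 0 = \left(-21\right) 0 = 0$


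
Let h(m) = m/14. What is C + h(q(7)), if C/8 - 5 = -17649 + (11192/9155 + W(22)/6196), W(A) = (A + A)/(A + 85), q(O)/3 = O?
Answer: -428327409514889/3034754330 ≈ -1.4114e+5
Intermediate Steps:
q(O) = 3*O
h(m) = m/14 (h(m) = m*(1/14) = m/14)
W(A) = 2*A/(85 + A) (W(A) = (2*A)/(85 + A) = 2*A/(85 + A))
C = -214165980823192/1517377165 (C = 40 + 8*(-17649 + (11192/9155 + (2*22/(85 + 22))/6196)) = 40 + 8*(-17649 + (11192*(1/9155) + (2*22/107)*(1/6196))) = 40 + 8*(-17649 + (11192/9155 + (2*22*(1/107))*(1/6196))) = 40 + 8*(-17649 + (11192/9155 + (44/107)*(1/6196))) = 40 + 8*(-17649 + (11192/9155 + 11/165743)) = 40 + 8*(-17649 + 1855096361/1517377165) = 40 + 8*(-26778334488724/1517377165) = 40 - 214226675909792/1517377165 = -214165980823192/1517377165 ≈ -1.4114e+5)
C + h(q(7)) = -214165980823192/1517377165 + (3*7)/14 = -214165980823192/1517377165 + (1/14)*21 = -214165980823192/1517377165 + 3/2 = -428327409514889/3034754330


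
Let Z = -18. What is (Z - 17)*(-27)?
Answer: 945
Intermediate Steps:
(Z - 17)*(-27) = (-18 - 17)*(-27) = -35*(-27) = 945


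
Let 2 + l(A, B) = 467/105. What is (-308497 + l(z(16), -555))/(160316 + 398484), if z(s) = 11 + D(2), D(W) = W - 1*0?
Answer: -4048991/7334250 ≈ -0.55207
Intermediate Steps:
D(W) = W (D(W) = W + 0 = W)
z(s) = 13 (z(s) = 11 + 2 = 13)
l(A, B) = 257/105 (l(A, B) = -2 + 467/105 = 257/105)
(-308497 + l(z(16), -555))/(160316 + 398484) = (-308497 + 257/105)/(160316 + 398484) = -32391928/105/558800 = -32391928/105*1/558800 = -4048991/7334250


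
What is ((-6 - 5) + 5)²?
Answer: 36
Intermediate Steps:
((-6 - 5) + 5)² = (-11 + 5)² = (-6)² = 36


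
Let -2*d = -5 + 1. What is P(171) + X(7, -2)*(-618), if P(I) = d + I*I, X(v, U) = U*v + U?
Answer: 39131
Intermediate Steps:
X(v, U) = U + U*v
d = 2 (d = -(-5 + 1)/2 = -1/2*(-4) = 2)
P(I) = 2 + I**2 (P(I) = 2 + I*I = 2 + I**2)
P(171) + X(7, -2)*(-618) = (2 + 171**2) - 2*(1 + 7)*(-618) = (2 + 29241) - 2*8*(-618) = 29243 - 16*(-618) = 29243 + 9888 = 39131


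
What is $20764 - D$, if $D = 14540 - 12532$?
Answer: $18756$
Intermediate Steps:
$D = 2008$ ($D = 14540 - 12532 = 2008$)
$20764 - D = 20764 - 2008 = 18756$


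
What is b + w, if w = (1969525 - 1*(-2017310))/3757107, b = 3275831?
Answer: 4102550522584/1252369 ≈ 3.2758e+6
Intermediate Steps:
w = 1328945/1252369 (w = (1969525 + 2017310)*(1/3757107) = 3986835*(1/3757107) = 1328945/1252369 ≈ 1.0611)
b + w = 3275831 + 1328945/1252369 = 4102550522584/1252369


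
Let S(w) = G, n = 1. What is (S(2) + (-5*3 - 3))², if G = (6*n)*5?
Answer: 144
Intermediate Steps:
G = 30 (G = (6*1)*5 = 6*5 = 30)
S(w) = 30
(S(2) + (-5*3 - 3))² = (30 + (-5*3 - 3))² = (30 + (-15 - 3))² = (30 - 18)² = 12² = 144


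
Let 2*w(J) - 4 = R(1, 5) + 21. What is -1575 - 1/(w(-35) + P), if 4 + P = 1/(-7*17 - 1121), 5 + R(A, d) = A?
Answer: -12694165/8059 ≈ -1575.2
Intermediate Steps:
R(A, d) = -5 + A
P = -4961/1240 (P = -4 + 1/(-7*17 - 1121) = -4 + 1/(-119 - 1121) = -4 + 1/(-1240) = -4 - 1/1240 = -4961/1240 ≈ -4.0008)
w(J) = 21/2 (w(J) = 2 + ((-5 + 1) + 21)/2 = 2 + (-4 + 21)/2 = 2 + (1/2)*17 = 2 + 17/2 = 21/2)
-1575 - 1/(w(-35) + P) = -1575 - 1/(21/2 - 4961/1240) = -1575 - 1/8059/1240 = -1575 - 1*1240/8059 = -1575 - 1240/8059 = -12694165/8059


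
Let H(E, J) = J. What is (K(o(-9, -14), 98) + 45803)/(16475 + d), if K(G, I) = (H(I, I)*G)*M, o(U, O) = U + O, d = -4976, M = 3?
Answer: 39041/11499 ≈ 3.3952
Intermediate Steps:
o(U, O) = O + U
K(G, I) = 3*G*I (K(G, I) = (I*G)*3 = (G*I)*3 = 3*G*I)
(K(o(-9, -14), 98) + 45803)/(16475 + d) = (3*(-14 - 9)*98 + 45803)/(16475 - 4976) = (3*(-23)*98 + 45803)/11499 = (-6762 + 45803)*(1/11499) = 39041*(1/11499) = 39041/11499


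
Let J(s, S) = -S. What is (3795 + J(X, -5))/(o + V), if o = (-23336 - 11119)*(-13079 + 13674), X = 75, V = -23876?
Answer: -3800/20524601 ≈ -0.00018514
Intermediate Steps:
o = -20500725 (o = -34455*595 = -20500725)
(3795 + J(X, -5))/(o + V) = (3795 - 1*(-5))/(-20500725 - 23876) = (3795 + 5)/(-20524601) = 3800*(-1/20524601) = -3800/20524601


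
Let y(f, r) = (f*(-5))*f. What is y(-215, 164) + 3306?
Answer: -227819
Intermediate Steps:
y(f, r) = -5*f² (y(f, r) = (-5*f)*f = -5*f²)
y(-215, 164) + 3306 = -5*(-215)² + 3306 = -5*46225 + 3306 = -231125 + 3306 = -227819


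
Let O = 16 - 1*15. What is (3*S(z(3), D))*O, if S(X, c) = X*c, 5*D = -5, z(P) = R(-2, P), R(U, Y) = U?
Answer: 6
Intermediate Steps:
O = 1 (O = 16 - 15 = 1)
z(P) = -2
D = -1 (D = (⅕)*(-5) = -1)
(3*S(z(3), D))*O = (3*(-2*(-1)))*1 = (3*2)*1 = 6*1 = 6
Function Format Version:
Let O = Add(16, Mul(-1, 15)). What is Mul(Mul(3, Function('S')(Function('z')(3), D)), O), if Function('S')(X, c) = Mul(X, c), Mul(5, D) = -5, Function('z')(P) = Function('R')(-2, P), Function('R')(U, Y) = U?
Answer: 6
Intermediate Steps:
O = 1 (O = Add(16, -15) = 1)
Function('z')(P) = -2
D = -1 (D = Mul(Rational(1, 5), -5) = -1)
Mul(Mul(3, Function('S')(Function('z')(3), D)), O) = Mul(Mul(3, Mul(-2, -1)), 1) = Mul(Mul(3, 2), 1) = Mul(6, 1) = 6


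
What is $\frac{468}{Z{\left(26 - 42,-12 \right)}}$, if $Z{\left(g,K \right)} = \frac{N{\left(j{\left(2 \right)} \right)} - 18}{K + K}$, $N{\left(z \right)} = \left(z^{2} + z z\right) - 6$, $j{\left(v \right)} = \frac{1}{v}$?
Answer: $\frac{22464}{47} \approx 477.96$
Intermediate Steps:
$N{\left(z \right)} = -6 + 2 z^{2}$ ($N{\left(z \right)} = \left(z^{2} + z^{2}\right) - 6 = 2 z^{2} - 6 = -6 + 2 z^{2}$)
$Z{\left(g,K \right)} = - \frac{47}{4 K}$ ($Z{\left(g,K \right)} = \frac{\left(-6 + 2 \left(\frac{1}{2}\right)^{2}\right) - 18}{K + K} = \frac{\left(-6 + \frac{2}{4}\right) - 18}{2 K} = \left(\left(-6 + 2 \cdot \frac{1}{4}\right) - 18\right) \frac{1}{2 K} = \left(\left(-6 + \frac{1}{2}\right) - 18\right) \frac{1}{2 K} = \left(- \frac{11}{2} - 18\right) \frac{1}{2 K} = - \frac{47 \frac{1}{2 K}}{2} = - \frac{47}{4 K}$)
$\frac{468}{Z{\left(26 - 42,-12 \right)}} = \frac{468}{\left(- \frac{47}{4}\right) \frac{1}{-12}} = \frac{468}{\left(- \frac{47}{4}\right) \left(- \frac{1}{12}\right)} = \frac{468}{\frac{47}{48}} = 468 \cdot \frac{48}{47} = \frac{22464}{47}$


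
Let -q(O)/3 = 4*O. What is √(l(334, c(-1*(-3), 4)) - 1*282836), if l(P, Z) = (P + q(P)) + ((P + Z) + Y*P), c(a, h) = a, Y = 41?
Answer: I*√272479 ≈ 522.0*I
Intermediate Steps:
q(O) = -12*O
l(P, Z) = Z + 31*P (l(P, Z) = (P - 12*P) + ((P + Z) + 41*P) = -11*P + (Z + 42*P) = Z + 31*P)
√(l(334, c(-1*(-3), 4)) - 1*282836) = √((-1*(-3) + 31*334) - 1*282836) = √((3 + 10354) - 282836) = √(10357 - 282836) = √(-272479) = I*√272479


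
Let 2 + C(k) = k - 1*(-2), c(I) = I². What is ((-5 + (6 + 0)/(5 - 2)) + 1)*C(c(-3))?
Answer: -18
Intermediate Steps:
C(k) = k (C(k) = -2 + (k - 1*(-2)) = -2 + (k + 2) = -2 + (2 + k) = k)
((-5 + (6 + 0)/(5 - 2)) + 1)*C(c(-3)) = ((-5 + (6 + 0)/(5 - 2)) + 1)*(-3)² = ((-5 + 6/3) + 1)*9 = ((-5 + 6*(⅓)) + 1)*9 = ((-5 + 2) + 1)*9 = (-3 + 1)*9 = -2*9 = -18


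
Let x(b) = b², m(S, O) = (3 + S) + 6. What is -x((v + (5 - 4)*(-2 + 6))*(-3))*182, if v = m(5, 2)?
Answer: -530712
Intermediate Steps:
m(S, O) = 9 + S
v = 14 (v = 9 + 5 = 14)
-x((v + (5 - 4)*(-2 + 6))*(-3))*182 = -((14 + (5 - 4)*(-2 + 6))*(-3))²*182 = -((14 + 1*4)*(-3))²*182 = -((14 + 4)*(-3))²*182 = -(18*(-3))²*182 = -(-54)²*182 = -2916*182 = -1*530712 = -530712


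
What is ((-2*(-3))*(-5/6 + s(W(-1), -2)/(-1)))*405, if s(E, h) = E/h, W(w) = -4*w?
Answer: 2835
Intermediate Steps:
((-2*(-3))*(-5/6 + s(W(-1), -2)/(-1)))*405 = ((-2*(-3))*(-5/6 + (-4*(-1)/(-2))/(-1)))*405 = (6*(-5*1/6 + (4*(-1/2))*(-1)))*405 = (6*(-5/6 - 2*(-1)))*405 = (6*(-5/6 + 2))*405 = (6*(7/6))*405 = 7*405 = 2835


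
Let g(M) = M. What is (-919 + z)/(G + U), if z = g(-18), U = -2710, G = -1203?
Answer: 937/3913 ≈ 0.23946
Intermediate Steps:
z = -18
(-919 + z)/(G + U) = (-919 - 18)/(-1203 - 2710) = -937/(-3913) = -937*(-1/3913) = 937/3913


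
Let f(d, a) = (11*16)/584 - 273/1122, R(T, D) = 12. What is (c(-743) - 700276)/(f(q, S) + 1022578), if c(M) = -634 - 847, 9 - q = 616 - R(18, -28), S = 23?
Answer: -709606282/1034015783 ≈ -0.68626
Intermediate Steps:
q = -595 (q = 9 - (616 - 1*12) = 9 - (616 - 12) = 9 - 1*604 = 9 - 604 = -595)
f(d, a) = 1585/27302 (f(d, a) = 176*(1/584) - 273*1/1122 = 22/73 - 91/374 = 1585/27302)
c(M) = -1481
(c(-743) - 700276)/(f(q, S) + 1022578) = (-1481 - 700276)/(1585/27302 + 1022578) = -701757/27918426141/27302 = -701757*27302/27918426141 = -709606282/1034015783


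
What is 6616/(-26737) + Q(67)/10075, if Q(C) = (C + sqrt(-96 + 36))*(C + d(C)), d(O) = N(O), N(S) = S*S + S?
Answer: 8214888917/269375275 + 9246*I*sqrt(15)/10075 ≈ 30.496 + 3.5543*I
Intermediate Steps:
N(S) = S + S**2 (N(S) = S**2 + S = S + S**2)
d(O) = O*(1 + O)
Q(C) = (C + C*(1 + C))*(C + 2*I*sqrt(15)) (Q(C) = (C + sqrt(-96 + 36))*(C + C*(1 + C)) = (C + sqrt(-60))*(C + C*(1 + C)) = (C + 2*I*sqrt(15))*(C + C*(1 + C)) = (C + C*(1 + C))*(C + 2*I*sqrt(15)))
6616/(-26737) + Q(67)/10075 = 6616/(-26737) + (67*(67**2 + 2*67 + 4*I*sqrt(15) + 2*I*67*sqrt(15)))/10075 = 6616*(-1/26737) + (67*(4489 + 134 + 4*I*sqrt(15) + 134*I*sqrt(15)))*(1/10075) = -6616/26737 + (67*(4623 + 138*I*sqrt(15)))*(1/10075) = -6616/26737 + (309741 + 9246*I*sqrt(15))*(1/10075) = -6616/26737 + (309741/10075 + 9246*I*sqrt(15)/10075) = 8214888917/269375275 + 9246*I*sqrt(15)/10075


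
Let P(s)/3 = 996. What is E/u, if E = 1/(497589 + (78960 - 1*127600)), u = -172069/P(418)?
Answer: -2988/77250205481 ≈ -3.8680e-8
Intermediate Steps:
P(s) = 2988 (P(s) = 3*996 = 2988)
u = -172069/2988 ≈ -57.587
E = 1/448949 (E = 1/(497589 + (78960 - 127600)) = 1/(497589 - 48640) = 1/448949 ≈ 2.2274e-6)
E/u = 1/(448949*(-172069/2988)) = (1/448949)*(-2988/172069) = -2988/77250205481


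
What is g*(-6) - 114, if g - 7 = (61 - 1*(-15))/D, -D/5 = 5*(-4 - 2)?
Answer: -3976/25 ≈ -159.04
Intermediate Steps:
D = 150 (D = -25*(-4 - 2) = -25*(-6) = -5*(-30) = 150)
g = 563/75 (g = 7 + (61 - 1*(-15))/150 = 7 + (61 + 15)*(1/150) = 7 + 76*(1/150) = 7 + 38/75 = 563/75 ≈ 7.5067)
g*(-6) - 114 = (563/75)*(-6) - 114 = -1126/25 - 114 = -3976/25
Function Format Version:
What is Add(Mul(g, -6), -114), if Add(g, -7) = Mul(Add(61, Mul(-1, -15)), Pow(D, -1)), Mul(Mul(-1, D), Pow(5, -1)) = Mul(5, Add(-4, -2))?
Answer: Rational(-3976, 25) ≈ -159.04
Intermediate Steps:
D = 150 (D = Mul(-5, Mul(5, Add(-4, -2))) = Mul(-5, Mul(5, -6)) = Mul(-5, -30) = 150)
g = Rational(563, 75) (g = Add(7, Mul(Add(61, Mul(-1, -15)), Pow(150, -1))) = Add(7, Mul(Add(61, 15), Rational(1, 150))) = Add(7, Mul(76, Rational(1, 150))) = Add(7, Rational(38, 75)) = Rational(563, 75) ≈ 7.5067)
Add(Mul(g, -6), -114) = Add(Mul(Rational(563, 75), -6), -114) = Add(Rational(-1126, 25), -114) = Rational(-3976, 25)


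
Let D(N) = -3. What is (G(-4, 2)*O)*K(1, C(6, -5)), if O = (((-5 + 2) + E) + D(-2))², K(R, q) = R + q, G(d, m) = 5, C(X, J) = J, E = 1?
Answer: -500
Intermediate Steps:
O = 25 (O = (((-5 + 2) + 1) - 3)² = ((-3 + 1) - 3)² = (-2 - 3)² = (-5)² = 25)
(G(-4, 2)*O)*K(1, C(6, -5)) = (5*25)*(1 - 5) = 125*(-4) = -500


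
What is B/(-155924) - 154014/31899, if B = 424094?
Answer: -893872701/118424278 ≈ -7.5480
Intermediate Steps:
B/(-155924) - 154014/31899 = 424094/(-155924) - 154014/31899 = 424094*(-1/155924) - 154014*1/31899 = -212047/77962 - 7334/1519 = -893872701/118424278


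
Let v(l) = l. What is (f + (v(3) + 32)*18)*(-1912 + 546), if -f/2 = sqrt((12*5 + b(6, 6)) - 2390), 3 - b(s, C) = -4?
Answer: -860580 + 2732*I*sqrt(2323) ≈ -8.6058e+5 + 1.3168e+5*I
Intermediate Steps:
b(s, C) = 7 (b(s, C) = 3 - 1*(-4) = 3 + 4 = 7)
f = -2*I*sqrt(2323) (f = -2*sqrt((12*5 + 7) - 2390) = -2*sqrt((60 + 7) - 2390) = -2*sqrt(67 - 2390) = -2*I*sqrt(2323) ≈ -96.395*I)
(f + (v(3) + 32)*18)*(-1912 + 546) = (-2*I*sqrt(2323) + (3 + 32)*18)*(-1912 + 546) = (-2*I*sqrt(2323) + 35*18)*(-1366) = (-2*I*sqrt(2323) + 630)*(-1366) = (630 - 2*I*sqrt(2323))*(-1366) = -860580 + 2732*I*sqrt(2323)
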